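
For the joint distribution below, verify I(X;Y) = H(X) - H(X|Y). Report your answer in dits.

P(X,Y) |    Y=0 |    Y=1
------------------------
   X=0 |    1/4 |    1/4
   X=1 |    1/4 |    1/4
I(X;Y) = 0.0000 dits

Mutual information has multiple equivalent forms:
- I(X;Y) = H(X) - H(X|Y)
- I(X;Y) = H(Y) - H(Y|X)
- I(X;Y) = H(X) + H(Y) - H(X,Y)

Computing all quantities:
H(X) = 0.3010, H(Y) = 0.3010, H(X,Y) = 0.6021
H(X|Y) = 0.3010, H(Y|X) = 0.3010

Verification:
H(X) - H(X|Y) = 0.3010 - 0.3010 = 0.0000
H(Y) - H(Y|X) = 0.3010 - 0.3010 = 0.0000
H(X) + H(Y) - H(X,Y) = 0.3010 + 0.3010 - 0.6021 = 0.0000

All forms give I(X;Y) = 0.0000 dits. ✓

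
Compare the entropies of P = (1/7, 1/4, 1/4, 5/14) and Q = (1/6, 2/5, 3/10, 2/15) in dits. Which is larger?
P

Computing entropies in dits:
H(P) = 0.5815
H(Q) = 0.5624

Distribution P has higher entropy.

Intuition: The distribution closer to uniform (more spread out) has higher entropy.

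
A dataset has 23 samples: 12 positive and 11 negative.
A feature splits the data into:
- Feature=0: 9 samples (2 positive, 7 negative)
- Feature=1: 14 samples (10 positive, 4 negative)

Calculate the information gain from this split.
0.1742 bits

Information Gain = H(Y) - H(Y|Feature)

Before split:
P(positive) = 12/23 = 0.5217
H(Y) = 0.9986 bits

After split:
Feature=0: H = 0.7642 bits (weight = 9/23)
Feature=1: H = 0.8631 bits (weight = 14/23)
H(Y|Feature) = (9/23)×0.7642 + (14/23)×0.8631 = 0.8244 bits

Information Gain = 0.9986 - 0.8244 = 0.1742 bits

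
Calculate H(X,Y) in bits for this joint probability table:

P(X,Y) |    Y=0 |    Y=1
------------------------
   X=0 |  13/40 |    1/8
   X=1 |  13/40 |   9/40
1.9132 bits

Joint entropy is H(X,Y) = -Σ_{x,y} p(x,y) log p(x,y).

Summing over all non-zero entries:
H(X,Y) = -[13/40·log_2(13/40) + 1/8·log_2(1/8) + 13/40·log_2(13/40) + 9/40·log_2(9/40)]
H(X,Y) = 1.9132 bits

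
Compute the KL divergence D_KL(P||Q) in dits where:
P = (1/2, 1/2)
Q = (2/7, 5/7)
0.0441 dits

KL divergence: D_KL(P||Q) = Σ p(x) log(p(x)/q(x))

Computing term by term:
  x=0: 1/2 × log_10[(1/2)/(2/7)] = 1/2 × 0.2430 = 0.1215
  x=1: 1/2 × log_10[(1/2)/(5/7)] = 1/2 × -0.1549 = -0.0775

D_KL(P||Q) = 0.0441 dits

Note: KL divergence is always non-negative and equals 0 iff P = Q.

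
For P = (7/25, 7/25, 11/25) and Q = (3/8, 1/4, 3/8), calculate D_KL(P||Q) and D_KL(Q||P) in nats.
D_KL(P||Q) = 0.0203, D_KL(Q||P) = 0.0213

KL divergence is not symmetric: D_KL(P||Q) ≠ D_KL(Q||P) in general.

D_KL(P||Q) = 0.0203 nats
D_KL(Q||P) = 0.0213 nats

No, they are not equal!

This asymmetry is why KL divergence is not a true distance metric.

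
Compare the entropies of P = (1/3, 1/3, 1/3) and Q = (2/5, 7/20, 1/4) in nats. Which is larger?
P

Computing entropies in nats:
H(P) = 1.0986
H(Q) = 1.0805

Distribution P has higher entropy.

Intuition: The distribution closer to uniform (more spread out) has higher entropy.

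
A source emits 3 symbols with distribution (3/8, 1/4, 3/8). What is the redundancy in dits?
0.0071 dits

Redundancy measures how far a source is from maximum entropy:
R = H_max - H(X)

Maximum entropy for 3 symbols: H_max = log_10(3) = 0.4771 dits
Actual entropy: H(X) = 0.4700 dits
Redundancy: R = 0.4771 - 0.4700 = 0.0071 dits

This redundancy represents potential for compression: the source could be compressed by 0.0071 dits per symbol.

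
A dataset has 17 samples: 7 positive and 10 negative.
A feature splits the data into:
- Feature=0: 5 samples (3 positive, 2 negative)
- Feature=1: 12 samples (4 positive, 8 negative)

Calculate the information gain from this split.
0.0436 bits

Information Gain = H(Y) - H(Y|Feature)

Before split:
P(positive) = 7/17 = 0.4118
H(Y) = 0.9774 bits

After split:
Feature=0: H = 0.9710 bits (weight = 5/17)
Feature=1: H = 0.9183 bits (weight = 12/17)
H(Y|Feature) = (5/17)×0.9710 + (12/17)×0.9183 = 0.9338 bits

Information Gain = 0.9774 - 0.9338 = 0.0436 bits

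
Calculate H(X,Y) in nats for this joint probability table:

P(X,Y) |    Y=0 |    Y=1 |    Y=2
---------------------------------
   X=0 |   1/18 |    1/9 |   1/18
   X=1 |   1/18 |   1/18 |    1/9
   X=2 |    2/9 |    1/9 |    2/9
2.0432 nats

Joint entropy is H(X,Y) = -Σ_{x,y} p(x,y) log p(x,y).

Summing over all non-zero entries:
H(X,Y) = -[1/18·log_e(1/18) + 1/9·log_e(1/9) + 1/18·log_e(1/18) + 1/18·log_e(1/18) + 1/18·log_e(1/18) + 1/9·log_e(1/9) + 2/9·log_e(2/9) + 1/9·log_e(1/9) + 2/9·log_e(2/9)]
H(X,Y) = 2.0432 nats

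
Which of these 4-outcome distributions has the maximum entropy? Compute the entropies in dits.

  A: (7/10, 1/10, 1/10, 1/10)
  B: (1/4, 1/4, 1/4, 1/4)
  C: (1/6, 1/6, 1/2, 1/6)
B

For a discrete distribution over n outcomes, entropy is maximized by the uniform distribution.

Computing entropies:
H(A) = 0.4084 dits
H(B) = 0.6021 dits
H(C) = 0.5396 dits

The uniform distribution (where all probabilities equal 1/4) achieves the maximum entropy of log_10(4) = 0.6021 dits.

Distribution B has the highest entropy.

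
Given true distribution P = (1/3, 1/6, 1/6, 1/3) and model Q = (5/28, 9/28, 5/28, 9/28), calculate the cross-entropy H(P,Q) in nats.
1.4289 nats

Cross-entropy: H(P,Q) = -Σ p(x) log q(x)

Alternatively: H(P,Q) = H(P) + D_KL(P||Q)
H(P) = 1.3297 nats
D_KL(P||Q) = 0.0992 nats

H(P,Q) = 1.3297 + 0.0992 = 1.4289 nats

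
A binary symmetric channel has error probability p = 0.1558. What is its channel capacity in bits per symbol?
0.3758 bits

For a binary symmetric channel (BSC) with error probability p:
Capacity C = 1 - H(p) bits per symbol

where H(p) = -p log₂(p) - (1-p) log₂(1-p) is the binary entropy function.

H(0.1558) = 0.6242 bits
C = 1 - 0.6242 = 0.3758 bits per symbol

This means we can reliably transmit up to 0.3758 bits of information per channel use.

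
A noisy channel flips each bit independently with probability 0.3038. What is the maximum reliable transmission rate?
0.1141 bits

For a binary symmetric channel (BSC) with error probability p:
Capacity C = 1 - H(p) bits per symbol

where H(p) = -p log₂(p) - (1-p) log₂(1-p) is the binary entropy function.

H(0.3038) = 0.8859 bits
C = 1 - 0.8859 = 0.1141 bits per symbol

This means we can reliably transmit up to 0.1141 bits of information per channel use.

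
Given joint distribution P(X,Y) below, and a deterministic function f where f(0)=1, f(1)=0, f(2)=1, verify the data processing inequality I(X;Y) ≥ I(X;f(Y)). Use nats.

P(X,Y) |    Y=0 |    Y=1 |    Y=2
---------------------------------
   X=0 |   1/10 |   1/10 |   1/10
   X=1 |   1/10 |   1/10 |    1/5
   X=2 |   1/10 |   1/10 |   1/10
I(X;Y) = 0.0138, I(X;f(Y)) = 0.0040, inequality holds: 0.0138 ≥ 0.0040

Data Processing Inequality: For any Markov chain X → Y → Z, we have I(X;Y) ≥ I(X;Z).

Here Z = f(Y) is a deterministic function of Y, forming X → Y → Z.

Original I(X;Y) = 0.0138 nats

After applying f:
P(X,Z) where Z=f(Y):
- P(X,Z=0) = P(X,Y=1)
- P(X,Z=1) = P(X,Y=0) + P(X,Y=2)

I(X;Z) = I(X;f(Y)) = 0.0040 nats

Verification: 0.0138 ≥ 0.0040 ✓

Information cannot be created by processing; the function f can only lose information about X.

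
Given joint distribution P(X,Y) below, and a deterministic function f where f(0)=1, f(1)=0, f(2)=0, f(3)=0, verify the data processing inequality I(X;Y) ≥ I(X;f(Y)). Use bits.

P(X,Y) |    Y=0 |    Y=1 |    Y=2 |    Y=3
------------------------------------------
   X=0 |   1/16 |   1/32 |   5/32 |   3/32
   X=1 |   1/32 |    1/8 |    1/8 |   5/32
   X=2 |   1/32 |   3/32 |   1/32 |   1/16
I(X;Y) = 0.1026, I(X;f(Y)) = 0.0166, inequality holds: 0.1026 ≥ 0.0166

Data Processing Inequality: For any Markov chain X → Y → Z, we have I(X;Y) ≥ I(X;Z).

Here Z = f(Y) is a deterministic function of Y, forming X → Y → Z.

Original I(X;Y) = 0.1026 bits

After applying f:
P(X,Z) where Z=f(Y):
- P(X,Z=0) = P(X,Y=1) + P(X,Y=2) + P(X,Y=3)
- P(X,Z=1) = P(X,Y=0)

I(X;Z) = I(X;f(Y)) = 0.0166 bits

Verification: 0.1026 ≥ 0.0166 ✓

Information cannot be created by processing; the function f can only lose information about X.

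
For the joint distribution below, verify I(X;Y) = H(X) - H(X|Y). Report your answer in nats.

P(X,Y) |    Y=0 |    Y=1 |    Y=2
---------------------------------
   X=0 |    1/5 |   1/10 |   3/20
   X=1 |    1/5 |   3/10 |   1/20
I(X;Y) = 0.0735 nats

Mutual information has multiple equivalent forms:
- I(X;Y) = H(X) - H(X|Y)
- I(X;Y) = H(Y) - H(Y|X)
- I(X;Y) = H(X) + H(Y) - H(X,Y)

Computing all quantities:
H(X) = 0.6881, H(Y) = 1.0549, H(X,Y) = 1.6696
H(X|Y) = 0.6147, H(Y|X) = 0.9814

Verification:
H(X) - H(X|Y) = 0.6881 - 0.6147 = 0.0735
H(Y) - H(Y|X) = 1.0549 - 0.9814 = 0.0735
H(X) + H(Y) - H(X,Y) = 0.6881 + 1.0549 - 1.6696 = 0.0735

All forms give I(X;Y) = 0.0735 nats. ✓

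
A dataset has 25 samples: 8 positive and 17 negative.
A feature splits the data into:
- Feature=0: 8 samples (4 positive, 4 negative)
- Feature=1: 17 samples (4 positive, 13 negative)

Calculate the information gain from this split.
0.0491 bits

Information Gain = H(Y) - H(Y|Feature)

Before split:
P(positive) = 8/25 = 0.3200
H(Y) = 0.9044 bits

After split:
Feature=0: H = 1.0000 bits (weight = 8/25)
Feature=1: H = 0.7871 bits (weight = 17/25)
H(Y|Feature) = (8/25)×1.0000 + (17/25)×0.7871 = 0.8552 bits

Information Gain = 0.9044 - 0.8552 = 0.0491 bits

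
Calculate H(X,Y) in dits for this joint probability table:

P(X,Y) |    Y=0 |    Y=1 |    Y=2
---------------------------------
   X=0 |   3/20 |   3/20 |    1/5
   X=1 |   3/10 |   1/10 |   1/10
0.7438 dits

Joint entropy is H(X,Y) = -Σ_{x,y} p(x,y) log p(x,y).

Summing over all non-zero entries:
H(X,Y) = -[3/20·log_10(3/20) + 3/20·log_10(3/20) + 1/5·log_10(1/5) + 3/10·log_10(3/10) + 1/10·log_10(1/10) + 1/10·log_10(1/10)]
H(X,Y) = 0.7438 dits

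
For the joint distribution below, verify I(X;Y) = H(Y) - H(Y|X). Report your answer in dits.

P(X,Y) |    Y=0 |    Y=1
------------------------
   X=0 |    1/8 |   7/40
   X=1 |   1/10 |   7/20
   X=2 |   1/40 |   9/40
I(X;Y) = 0.0169 dits

Mutual information has multiple equivalent forms:
- I(X;Y) = H(X) - H(X|Y)
- I(X;Y) = H(Y) - H(Y|X)
- I(X;Y) = H(X) + H(Y) - H(X,Y)

Computing all quantities:
H(X) = 0.4634, H(Y) = 0.2442, H(X,Y) = 0.6907
H(X|Y) = 0.4465, H(Y|X) = 0.2273

Verification:
H(X) - H(X|Y) = 0.4634 - 0.4465 = 0.0169
H(Y) - H(Y|X) = 0.2442 - 0.2273 = 0.0169
H(X) + H(Y) - H(X,Y) = 0.4634 + 0.2442 - 0.6907 = 0.0169

All forms give I(X;Y) = 0.0169 dits. ✓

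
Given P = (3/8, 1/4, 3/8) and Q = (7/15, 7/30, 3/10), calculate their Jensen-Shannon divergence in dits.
0.0021 dits

Jensen-Shannon divergence is:
JSD(P||Q) = 0.5 × D_KL(P||M) + 0.5 × D_KL(Q||M)
where M = 0.5 × (P + Q) is the mixture distribution.

M = 0.5 × (3/8, 1/4, 3/8) + 0.5 × (7/15, 7/30, 3/10) = (0.420833, 0.241667, 0.3375)

D_KL(P||M) = 0.0021 dits
D_KL(Q||M) = 0.0021 dits

JSD(P||Q) = 0.5 × 0.0021 + 0.5 × 0.0021 = 0.0021 dits

Unlike KL divergence, JSD is symmetric and bounded: 0 ≤ JSD ≤ log(2).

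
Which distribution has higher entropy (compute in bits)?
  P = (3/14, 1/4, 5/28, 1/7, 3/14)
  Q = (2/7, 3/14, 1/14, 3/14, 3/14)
P

Computing entropies in bits:
H(P) = 2.2973
H(Q) = 2.2170

Distribution P has higher entropy.

Intuition: The distribution closer to uniform (more spread out) has higher entropy.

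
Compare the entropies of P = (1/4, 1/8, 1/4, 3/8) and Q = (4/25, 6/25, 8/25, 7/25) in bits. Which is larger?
Q

Computing entropies in bits:
H(P) = 1.9056
H(Q) = 1.9574

Distribution Q has higher entropy.

Intuition: The distribution closer to uniform (more spread out) has higher entropy.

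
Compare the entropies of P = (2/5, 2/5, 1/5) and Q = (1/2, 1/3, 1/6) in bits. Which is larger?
P

Computing entropies in bits:
H(P) = 1.5219
H(Q) = 1.4591

Distribution P has higher entropy.

Intuition: The distribution closer to uniform (more spread out) has higher entropy.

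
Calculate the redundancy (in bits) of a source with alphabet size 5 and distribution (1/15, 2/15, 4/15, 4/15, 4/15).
0.1484 bits

Redundancy measures how far a source is from maximum entropy:
R = H_max - H(X)

Maximum entropy for 5 symbols: H_max = log_2(5) = 2.3219 bits
Actual entropy: H(X) = 2.1736 bits
Redundancy: R = 2.3219 - 2.1736 = 0.1484 bits

This redundancy represents potential for compression: the source could be compressed by 0.1484 bits per symbol.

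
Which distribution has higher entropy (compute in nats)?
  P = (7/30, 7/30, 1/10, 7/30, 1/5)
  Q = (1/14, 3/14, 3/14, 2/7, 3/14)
P

Computing entropies in nats:
H(P) = 1.5708
H(Q) = 1.5367

Distribution P has higher entropy.

Intuition: The distribution closer to uniform (more spread out) has higher entropy.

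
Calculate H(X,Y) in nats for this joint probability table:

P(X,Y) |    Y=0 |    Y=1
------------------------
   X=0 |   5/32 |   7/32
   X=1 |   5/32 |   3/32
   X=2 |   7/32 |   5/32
1.7570 nats

Joint entropy is H(X,Y) = -Σ_{x,y} p(x,y) log p(x,y).

Summing over all non-zero entries:
H(X,Y) = -[5/32·log_e(5/32) + 7/32·log_e(7/32) + 5/32·log_e(5/32) + 3/32·log_e(3/32) + 7/32·log_e(7/32) + 5/32·log_e(5/32)]
H(X,Y) = 1.7570 nats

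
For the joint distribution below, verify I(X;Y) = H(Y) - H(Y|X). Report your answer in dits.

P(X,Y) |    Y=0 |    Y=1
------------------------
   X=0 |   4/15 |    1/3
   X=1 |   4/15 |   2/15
I(X;Y) = 0.0105 dits

Mutual information has multiple equivalent forms:
- I(X;Y) = H(X) - H(X|Y)
- I(X;Y) = H(Y) - H(Y|X)
- I(X;Y) = H(X) + H(Y) - H(X,Y)

Computing all quantities:
H(X) = 0.2923, H(Y) = 0.3001, H(X,Y) = 0.5819
H(X|Y) = 0.2818, H(Y|X) = 0.2896

Verification:
H(X) - H(X|Y) = 0.2923 - 0.2818 = 0.0105
H(Y) - H(Y|X) = 0.3001 - 0.2896 = 0.0105
H(X) + H(Y) - H(X,Y) = 0.2923 + 0.3001 - 0.5819 = 0.0105

All forms give I(X;Y) = 0.0105 dits. ✓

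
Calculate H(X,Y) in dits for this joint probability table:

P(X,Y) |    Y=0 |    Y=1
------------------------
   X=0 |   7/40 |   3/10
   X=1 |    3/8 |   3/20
0.5727 dits

Joint entropy is H(X,Y) = -Σ_{x,y} p(x,y) log p(x,y).

Summing over all non-zero entries:
H(X,Y) = -[7/40·log_10(7/40) + 3/10·log_10(3/10) + 3/8·log_10(3/8) + 3/20·log_10(3/20)]
H(X,Y) = 0.5727 dits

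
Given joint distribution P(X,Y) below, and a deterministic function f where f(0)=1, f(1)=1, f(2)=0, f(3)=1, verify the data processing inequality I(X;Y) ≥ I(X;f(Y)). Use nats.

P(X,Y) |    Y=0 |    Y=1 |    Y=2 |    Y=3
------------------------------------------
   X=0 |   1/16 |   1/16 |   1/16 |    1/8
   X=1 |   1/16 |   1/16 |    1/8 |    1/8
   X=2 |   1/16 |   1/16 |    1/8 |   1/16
I(X;Y) = 0.0235, I(X;f(Y)) = 0.0157, inequality holds: 0.0235 ≥ 0.0157

Data Processing Inequality: For any Markov chain X → Y → Z, we have I(X;Y) ≥ I(X;Z).

Here Z = f(Y) is a deterministic function of Y, forming X → Y → Z.

Original I(X;Y) = 0.0235 nats

After applying f:
P(X,Z) where Z=f(Y):
- P(X,Z=0) = P(X,Y=2)
- P(X,Z=1) = P(X,Y=0) + P(X,Y=1) + P(X,Y=3)

I(X;Z) = I(X;f(Y)) = 0.0157 nats

Verification: 0.0235 ≥ 0.0157 ✓

Information cannot be created by processing; the function f can only lose information about X.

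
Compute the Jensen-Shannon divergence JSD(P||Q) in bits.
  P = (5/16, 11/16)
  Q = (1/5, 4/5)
0.0121 bits

Jensen-Shannon divergence is:
JSD(P||Q) = 0.5 × D_KL(P||M) + 0.5 × D_KL(Q||M)
where M = 0.5 × (P + Q) is the mixture distribution.

M = 0.5 × (5/16, 11/16) + 0.5 × (1/5, 4/5) = (0.25625, 0.74375)

D_KL(P||M) = 0.0115 bits
D_KL(Q||M) = 0.0126 bits

JSD(P||Q) = 0.5 × 0.0115 + 0.5 × 0.0126 = 0.0121 bits

Unlike KL divergence, JSD is symmetric and bounded: 0 ≤ JSD ≤ log(2).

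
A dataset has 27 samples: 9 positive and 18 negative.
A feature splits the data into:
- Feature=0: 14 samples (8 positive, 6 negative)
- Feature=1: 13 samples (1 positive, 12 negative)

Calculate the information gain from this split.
0.2191 bits

Information Gain = H(Y) - H(Y|Feature)

Before split:
P(positive) = 9/27 = 0.3333
H(Y) = 0.9183 bits

After split:
Feature=0: H = 0.9852 bits (weight = 14/27)
Feature=1: H = 0.3912 bits (weight = 13/27)
H(Y|Feature) = (14/27)×0.9852 + (13/27)×0.3912 = 0.6992 bits

Information Gain = 0.9183 - 0.6992 = 0.2191 bits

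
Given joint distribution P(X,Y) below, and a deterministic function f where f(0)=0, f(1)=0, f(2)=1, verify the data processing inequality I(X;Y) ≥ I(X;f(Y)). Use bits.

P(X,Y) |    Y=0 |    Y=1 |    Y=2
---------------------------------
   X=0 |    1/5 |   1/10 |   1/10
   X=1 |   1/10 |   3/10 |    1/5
I(X;Y) = 0.0955, I(X;f(Y)) = 0.0058, inequality holds: 0.0955 ≥ 0.0058

Data Processing Inequality: For any Markov chain X → Y → Z, we have I(X;Y) ≥ I(X;Z).

Here Z = f(Y) is a deterministic function of Y, forming X → Y → Z.

Original I(X;Y) = 0.0955 bits

After applying f:
P(X,Z) where Z=f(Y):
- P(X,Z=0) = P(X,Y=0) + P(X,Y=1)
- P(X,Z=1) = P(X,Y=2)

I(X;Z) = I(X;f(Y)) = 0.0058 bits

Verification: 0.0955 ≥ 0.0058 ✓

Information cannot be created by processing; the function f can only lose information about X.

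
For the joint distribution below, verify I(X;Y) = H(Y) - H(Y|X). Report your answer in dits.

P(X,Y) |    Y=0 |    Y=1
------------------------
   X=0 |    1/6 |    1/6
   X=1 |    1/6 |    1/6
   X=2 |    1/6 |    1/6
I(X;Y) = 0.0000 dits

Mutual information has multiple equivalent forms:
- I(X;Y) = H(X) - H(X|Y)
- I(X;Y) = H(Y) - H(Y|X)
- I(X;Y) = H(X) + H(Y) - H(X,Y)

Computing all quantities:
H(X) = 0.4771, H(Y) = 0.3010, H(X,Y) = 0.7782
H(X|Y) = 0.4771, H(Y|X) = 0.3010

Verification:
H(X) - H(X|Y) = 0.4771 - 0.4771 = 0.0000
H(Y) - H(Y|X) = 0.3010 - 0.3010 = 0.0000
H(X) + H(Y) - H(X,Y) = 0.4771 + 0.3010 - 0.7782 = 0.0000

All forms give I(X;Y) = 0.0000 dits. ✓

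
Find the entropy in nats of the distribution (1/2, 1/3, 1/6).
1.0114 nats

Shannon entropy is H(X) = -Σ p(x) log p(x).

For P = (1/2, 1/3, 1/6):
H = -1/2 × log_e(1/2) -1/3 × log_e(1/3) -1/6 × log_e(1/6)
H = 1.0114 nats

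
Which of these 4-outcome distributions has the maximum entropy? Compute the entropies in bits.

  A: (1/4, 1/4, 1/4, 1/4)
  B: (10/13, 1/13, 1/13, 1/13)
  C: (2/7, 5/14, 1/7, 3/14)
A

For a discrete distribution over n outcomes, entropy is maximized by the uniform distribution.

Computing entropies:
H(A) = 2.0000 bits
H(B) = 1.1451 bits
H(C) = 1.9242 bits

The uniform distribution (where all probabilities equal 1/4) achieves the maximum entropy of log_2(4) = 2.0000 bits.

Distribution A has the highest entropy.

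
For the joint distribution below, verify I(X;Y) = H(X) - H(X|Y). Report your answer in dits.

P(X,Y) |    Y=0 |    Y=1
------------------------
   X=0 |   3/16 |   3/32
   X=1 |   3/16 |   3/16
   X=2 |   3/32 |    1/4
I(X;Y) = 0.0221 dits

Mutual information has multiple equivalent forms:
- I(X;Y) = H(X) - H(X|Y)
- I(X;Y) = H(Y) - H(Y|X)
- I(X;Y) = H(X) + H(Y) - H(X,Y)

Computing all quantities:
H(X) = 0.4741, H(Y) = 0.3002, H(X,Y) = 0.7522
H(X|Y) = 0.4520, H(Y|X) = 0.2781

Verification:
H(X) - H(X|Y) = 0.4741 - 0.4520 = 0.0221
H(Y) - H(Y|X) = 0.3002 - 0.2781 = 0.0221
H(X) + H(Y) - H(X,Y) = 0.4741 + 0.3002 - 0.7522 = 0.0221

All forms give I(X;Y) = 0.0221 dits. ✓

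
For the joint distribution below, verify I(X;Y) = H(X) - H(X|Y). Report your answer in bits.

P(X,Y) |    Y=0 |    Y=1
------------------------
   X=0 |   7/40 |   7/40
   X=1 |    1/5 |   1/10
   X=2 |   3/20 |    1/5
I(X;Y) = 0.0279 bits

Mutual information has multiple equivalent forms:
- I(X;Y) = H(X) - H(X|Y)
- I(X;Y) = H(Y) - H(Y|X)
- I(X;Y) = H(X) + H(Y) - H(X,Y)

Computing all quantities:
H(X) = 1.5813, H(Y) = 0.9982, H(X,Y) = 2.5516
H(X|Y) = 1.5534, H(Y|X) = 0.9703

Verification:
H(X) - H(X|Y) = 1.5813 - 1.5534 = 0.0279
H(Y) - H(Y|X) = 0.9982 - 0.9703 = 0.0279
H(X) + H(Y) - H(X,Y) = 1.5813 + 0.9982 - 2.5516 = 0.0279

All forms give I(X;Y) = 0.0279 bits. ✓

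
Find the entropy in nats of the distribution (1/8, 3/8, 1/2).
0.9743 nats

Shannon entropy is H(X) = -Σ p(x) log p(x).

For P = (1/8, 3/8, 1/2):
H = -1/8 × log_e(1/8) -3/8 × log_e(3/8) -1/2 × log_e(1/2)
H = 0.9743 nats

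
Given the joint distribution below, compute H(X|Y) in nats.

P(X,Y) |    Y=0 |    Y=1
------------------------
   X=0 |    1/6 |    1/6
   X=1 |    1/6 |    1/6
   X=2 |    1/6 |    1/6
1.0986 nats

Using the chain rule: H(X|Y) = H(X,Y) - H(Y)

First, compute H(X,Y) = 1.7918 nats

Marginal P(Y) = (1/2, 1/2)
H(Y) = 0.6931 nats

H(X|Y) = H(X,Y) - H(Y) = 1.7918 - 0.6931 = 1.0986 nats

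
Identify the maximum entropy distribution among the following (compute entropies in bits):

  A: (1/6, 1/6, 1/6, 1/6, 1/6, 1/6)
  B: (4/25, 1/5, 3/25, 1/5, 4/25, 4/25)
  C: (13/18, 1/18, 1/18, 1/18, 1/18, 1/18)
A

For a discrete distribution over n outcomes, entropy is maximized by the uniform distribution.

Computing entropies:
H(A) = 2.5850 bits
H(B) = 2.5649 bits
H(C) = 1.4974 bits

The uniform distribution (where all probabilities equal 1/6) achieves the maximum entropy of log_2(6) = 2.5850 bits.

Distribution A has the highest entropy.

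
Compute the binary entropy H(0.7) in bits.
0.8813 bits

The binary entropy function is:
H(p) = -p log(p) - (1-p) log(1-p)

H(0.7) = -0.7 × log_2(0.7) - 0.3 × log_2(0.3)
H(0.7) = 0.8813 bits

Note: Binary entropy is maximized at p=0.5 (H=1 bit) and minimized at p=0 or p=1 (H=0).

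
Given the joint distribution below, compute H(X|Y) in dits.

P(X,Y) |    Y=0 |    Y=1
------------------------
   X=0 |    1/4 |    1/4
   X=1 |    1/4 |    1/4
0.3010 dits

Using the chain rule: H(X|Y) = H(X,Y) - H(Y)

First, compute H(X,Y) = 0.6021 dits

Marginal P(Y) = (1/2, 1/2)
H(Y) = 0.3010 dits

H(X|Y) = H(X,Y) - H(Y) = 0.6021 - 0.3010 = 0.3010 dits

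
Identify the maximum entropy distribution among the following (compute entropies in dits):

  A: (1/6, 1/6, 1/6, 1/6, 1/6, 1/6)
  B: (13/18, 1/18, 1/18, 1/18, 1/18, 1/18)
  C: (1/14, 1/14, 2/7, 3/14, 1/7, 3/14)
A

For a discrete distribution over n outcomes, entropy is maximized by the uniform distribution.

Computing entropies:
H(A) = 0.7782 dits
H(B) = 0.4508 dits
H(C) = 0.7266 dits

The uniform distribution (where all probabilities equal 1/6) achieves the maximum entropy of log_10(6) = 0.7782 dits.

Distribution A has the highest entropy.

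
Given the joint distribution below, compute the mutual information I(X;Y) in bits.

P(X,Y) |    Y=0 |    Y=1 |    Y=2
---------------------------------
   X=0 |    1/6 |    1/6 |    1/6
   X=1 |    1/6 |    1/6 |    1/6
0.0000 bits

Mutual information: I(X;Y) = H(X) + H(Y) - H(X,Y)

Marginals:
P(X) = (1/2, 1/2), H(X) = 1.0000 bits
P(Y) = (1/3, 1/3, 1/3), H(Y) = 1.5850 bits

Joint entropy: H(X,Y) = 2.5850 bits

I(X;Y) = 1.0000 + 1.5850 - 2.5850 = 0.0000 bits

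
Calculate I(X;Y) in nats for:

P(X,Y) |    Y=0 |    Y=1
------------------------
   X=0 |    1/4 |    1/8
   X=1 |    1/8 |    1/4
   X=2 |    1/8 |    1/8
0.0425 nats

Mutual information: I(X;Y) = H(X) + H(Y) - H(X,Y)

Marginals:
P(X) = (3/8, 3/8, 1/4), H(X) = 1.0822 nats
P(Y) = (1/2, 1/2), H(Y) = 0.6931 nats

Joint entropy: H(X,Y) = 1.7329 nats

I(X;Y) = 1.0822 + 0.6931 - 1.7329 = 0.0425 nats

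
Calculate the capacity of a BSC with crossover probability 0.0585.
0.6785 bits

For a binary symmetric channel (BSC) with error probability p:
Capacity C = 1 - H(p) bits per symbol

where H(p) = -p log₂(p) - (1-p) log₂(1-p) is the binary entropy function.

H(0.0585) = 0.3215 bits
C = 1 - 0.3215 = 0.6785 bits per symbol

This means we can reliably transmit up to 0.6785 bits of information per channel use.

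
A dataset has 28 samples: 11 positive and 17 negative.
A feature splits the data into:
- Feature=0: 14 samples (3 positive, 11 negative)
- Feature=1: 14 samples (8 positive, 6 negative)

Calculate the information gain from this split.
0.0992 bits

Information Gain = H(Y) - H(Y|Feature)

Before split:
P(positive) = 11/28 = 0.3929
H(Y) = 0.9666 bits

After split:
Feature=0: H = 0.7496 bits (weight = 14/28)
Feature=1: H = 0.9852 bits (weight = 14/28)
H(Y|Feature) = (14/28)×0.7496 + (14/28)×0.9852 = 0.8674 bits

Information Gain = 0.9666 - 0.8674 = 0.0992 bits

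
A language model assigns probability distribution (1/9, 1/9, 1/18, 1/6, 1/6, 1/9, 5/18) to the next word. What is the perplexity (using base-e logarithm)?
6.3348

Perplexity is e^H (or exp(H) for natural log).

First, H = -Σ p log p = 1.8461 nats
Perplexity = e^1.8461 = 6.3348

Interpretation: The model's uncertainty is equivalent to choosing uniformly among 6.3 options.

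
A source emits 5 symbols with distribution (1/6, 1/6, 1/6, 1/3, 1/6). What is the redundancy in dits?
0.0212 dits

Redundancy measures how far a source is from maximum entropy:
R = H_max - H(X)

Maximum entropy for 5 symbols: H_max = log_10(5) = 0.6990 dits
Actual entropy: H(X) = 0.6778 dits
Redundancy: R = 0.6990 - 0.6778 = 0.0212 dits

This redundancy represents potential for compression: the source could be compressed by 0.0212 dits per symbol.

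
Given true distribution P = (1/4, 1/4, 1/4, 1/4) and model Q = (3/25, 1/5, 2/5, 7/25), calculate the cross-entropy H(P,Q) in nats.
1.4797 nats

Cross-entropy: H(P,Q) = -Σ p(x) log q(x)

Alternatively: H(P,Q) = H(P) + D_KL(P||Q)
H(P) = 1.3863 nats
D_KL(P||Q) = 0.0934 nats

H(P,Q) = 1.3863 + 0.0934 = 1.4797 nats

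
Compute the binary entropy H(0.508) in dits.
0.3010 dits

The binary entropy function is:
H(p) = -p log(p) - (1-p) log(1-p)

H(0.508) = -0.508 × log_10(0.508) - 0.492 × log_10(0.492)
H(0.508) = 0.3010 dits

Note: Binary entropy is maximized at p=0.5 (H=1 bit) and minimized at p=0 or p=1 (H=0).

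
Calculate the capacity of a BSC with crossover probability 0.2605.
0.1725 bits

For a binary symmetric channel (BSC) with error probability p:
Capacity C = 1 - H(p) bits per symbol

where H(p) = -p log₂(p) - (1-p) log₂(1-p) is the binary entropy function.

H(0.2605) = 0.8275 bits
C = 1 - 0.8275 = 0.1725 bits per symbol

This means we can reliably transmit up to 0.1725 bits of information per channel use.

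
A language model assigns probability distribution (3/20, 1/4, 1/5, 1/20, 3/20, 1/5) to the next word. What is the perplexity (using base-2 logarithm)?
5.5249

Perplexity is 2^H (or exp(H) for natural log).

First, H = -Σ p log p = 2.4660 bits
Perplexity = 2^2.4660 = 5.5249

Interpretation: The model's uncertainty is equivalent to choosing uniformly among 5.5 options.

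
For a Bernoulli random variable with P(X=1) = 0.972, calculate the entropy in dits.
0.0555 dits

The binary entropy function is:
H(p) = -p log(p) - (1-p) log(1-p)

H(0.972) = -0.972 × log_10(0.972) - 0.028 × log_10(0.028)
H(0.972) = 0.0555 dits

Note: Binary entropy is maximized at p=0.5 (H=1 bit) and minimized at p=0 or p=1 (H=0).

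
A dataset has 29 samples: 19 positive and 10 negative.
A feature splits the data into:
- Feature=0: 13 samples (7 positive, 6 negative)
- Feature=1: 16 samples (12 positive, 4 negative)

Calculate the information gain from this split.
0.0354 bits

Information Gain = H(Y) - H(Y|Feature)

Before split:
P(positive) = 19/29 = 0.6552
H(Y) = 0.9294 bits

After split:
Feature=0: H = 0.9957 bits (weight = 13/29)
Feature=1: H = 0.8113 bits (weight = 16/29)
H(Y|Feature) = (13/29)×0.9957 + (16/29)×0.8113 = 0.8940 bits

Information Gain = 0.9294 - 0.8940 = 0.0354 bits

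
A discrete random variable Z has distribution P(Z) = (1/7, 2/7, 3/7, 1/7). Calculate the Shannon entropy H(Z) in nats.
1.2770 nats

Shannon entropy is H(X) = -Σ p(x) log p(x).

For P = (1/7, 2/7, 3/7, 1/7):
H = -1/7 × log_e(1/7) -2/7 × log_e(2/7) -3/7 × log_e(3/7) -1/7 × log_e(1/7)
H = 1.2770 nats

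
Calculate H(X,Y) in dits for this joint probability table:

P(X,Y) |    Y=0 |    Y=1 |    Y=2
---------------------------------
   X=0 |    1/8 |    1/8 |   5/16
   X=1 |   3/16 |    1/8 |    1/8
0.7457 dits

Joint entropy is H(X,Y) = -Σ_{x,y} p(x,y) log p(x,y).

Summing over all non-zero entries:
H(X,Y) = -[1/8·log_10(1/8) + 1/8·log_10(1/8) + 5/16·log_10(5/16) + 3/16·log_10(3/16) + 1/8·log_10(1/8) + 1/8·log_10(1/8)]
H(X,Y) = 0.7457 dits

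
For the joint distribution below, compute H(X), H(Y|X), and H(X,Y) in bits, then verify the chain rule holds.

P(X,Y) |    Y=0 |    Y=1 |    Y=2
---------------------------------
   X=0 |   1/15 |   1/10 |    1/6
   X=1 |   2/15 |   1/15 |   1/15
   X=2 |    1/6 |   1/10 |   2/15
H(X,Y) = 3.0826, H(X) = 1.5656, H(Y|X) = 1.5170 (all in bits)

Chain rule: H(X,Y) = H(X) + H(Y|X)

Left side — joint entropy directly:
H(X,Y) = -Σ p(x,y) log p(x,y) = 3.0826 bits

Right side — compute H(Y|X) from the conditional distributions:
P(X) = (1/3, 4/15, 2/5), so H(X) = 1.5656 bits
H(Y|X) = Σ_x P(X=x) · H(Y|X=x):
  P(Y|X=0) = (1/5, 3/10, 1/2), H(Y|X=0) = 1.4855, weight P(X=0) = 1/3
  P(Y|X=1) = (1/2, 1/4, 1/4), H(Y|X=1) = 1.5000, weight P(X=1) = 4/15
  P(Y|X=2) = (5/12, 1/4, 1/3), H(Y|X=2) = 1.5546, weight P(X=2) = 2/5
H(Y|X) = 1.5170 bits

H(X) + H(Y|X) = 1.5656 + 1.5170 = 3.0826 bits

Both sides equal 3.0826 bits. ✓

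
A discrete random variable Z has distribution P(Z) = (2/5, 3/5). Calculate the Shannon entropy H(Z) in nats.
0.6730 nats

Shannon entropy is H(X) = -Σ p(x) log p(x).

For P = (2/5, 3/5):
H = -2/5 × log_e(2/5) -3/5 × log_e(3/5)
H = 0.6730 nats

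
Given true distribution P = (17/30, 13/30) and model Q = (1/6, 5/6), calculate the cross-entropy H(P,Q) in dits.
0.4753 dits

Cross-entropy: H(P,Q) = -Σ p(x) log q(x)

Alternatively: H(P,Q) = H(P) + D_KL(P||Q)
H(P) = 0.2972 dits
D_KL(P||Q) = 0.1781 dits

H(P,Q) = 0.2972 + 0.1781 = 0.4753 dits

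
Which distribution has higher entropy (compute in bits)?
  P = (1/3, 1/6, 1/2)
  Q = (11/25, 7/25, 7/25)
Q

Computing entropies in bits:
H(P) = 1.4591
H(Q) = 1.5496

Distribution Q has higher entropy.

Intuition: The distribution closer to uniform (more spread out) has higher entropy.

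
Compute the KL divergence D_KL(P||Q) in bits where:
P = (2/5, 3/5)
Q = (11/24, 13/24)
0.0100 bits

KL divergence: D_KL(P||Q) = Σ p(x) log(p(x)/q(x))

Computing term by term:
  x=0: 2/5 × log_2[(2/5)/(11/24)] = 2/5 × -0.1964 = -0.0786
  x=1: 3/5 × log_2[(3/5)/(13/24)] = 3/5 × 0.1476 = 0.0885

D_KL(P||Q) = 0.0100 bits

Note: KL divergence is always non-negative and equals 0 iff P = Q.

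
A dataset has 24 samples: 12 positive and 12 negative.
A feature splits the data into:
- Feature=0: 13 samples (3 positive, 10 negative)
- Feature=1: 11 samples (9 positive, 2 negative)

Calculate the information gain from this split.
0.2643 bits

Information Gain = H(Y) - H(Y|Feature)

Before split:
P(positive) = 12/24 = 0.5000
H(Y) = 1.0000 bits

After split:
Feature=0: H = 0.7793 bits (weight = 13/24)
Feature=1: H = 0.6840 bits (weight = 11/24)
H(Y|Feature) = (13/24)×0.7793 + (11/24)×0.6840 = 0.7357 bits

Information Gain = 1.0000 - 0.7357 = 0.2643 bits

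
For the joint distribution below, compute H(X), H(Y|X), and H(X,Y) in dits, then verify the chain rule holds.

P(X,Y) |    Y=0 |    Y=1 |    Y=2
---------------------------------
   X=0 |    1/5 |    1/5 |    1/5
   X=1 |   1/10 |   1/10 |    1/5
H(X,Y) = 0.7592, H(X) = 0.2923, H(Y|X) = 0.4669 (all in dits)

Chain rule: H(X,Y) = H(X) + H(Y|X)

Left side — joint entropy directly:
H(X,Y) = -Σ p(x,y) log p(x,y) = 0.7592 dits

Right side — compute H(Y|X) from the conditional distributions:
P(X) = (3/5, 2/5), so H(X) = 0.2923 dits
H(Y|X) = Σ_x P(X=x) · H(Y|X=x):
  P(Y|X=0) = (1/3, 1/3, 1/3), H(Y|X=0) = 0.4771, weight P(X=0) = 3/5
  P(Y|X=1) = (1/4, 1/4, 1/2), H(Y|X=1) = 0.4515, weight P(X=1) = 2/5
H(Y|X) = 0.4669 dits

H(X) + H(Y|X) = 0.2923 + 0.4669 = 0.7592 dits

Both sides equal 0.7592 dits. ✓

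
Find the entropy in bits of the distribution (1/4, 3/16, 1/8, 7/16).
1.8496 bits

Shannon entropy is H(X) = -Σ p(x) log p(x).

For P = (1/4, 3/16, 1/8, 7/16):
H = -1/4 × log_2(1/4) -3/16 × log_2(3/16) -1/8 × log_2(1/8) -7/16 × log_2(7/16)
H = 1.8496 bits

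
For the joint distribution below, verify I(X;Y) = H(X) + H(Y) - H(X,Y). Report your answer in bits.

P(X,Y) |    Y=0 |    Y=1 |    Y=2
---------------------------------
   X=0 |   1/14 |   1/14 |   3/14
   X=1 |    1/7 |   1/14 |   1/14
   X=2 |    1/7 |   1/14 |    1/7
I(X;Y) = 0.0689 bits

Mutual information has multiple equivalent forms:
- I(X;Y) = H(X) - H(X|Y)
- I(X;Y) = H(Y) - H(Y|X)
- I(X;Y) = H(X) + H(Y) - H(X,Y)

Computing all quantities:
H(X) = 1.5774, H(Y) = 1.5306, H(X,Y) = 3.0391
H(X|Y) = 1.5085, H(Y|X) = 1.4617

Verification:
H(X) - H(X|Y) = 1.5774 - 1.5085 = 0.0689
H(Y) - H(Y|X) = 1.5306 - 1.4617 = 0.0689
H(X) + H(Y) - H(X,Y) = 1.5774 + 1.5306 - 3.0391 = 0.0689

All forms give I(X;Y) = 0.0689 bits. ✓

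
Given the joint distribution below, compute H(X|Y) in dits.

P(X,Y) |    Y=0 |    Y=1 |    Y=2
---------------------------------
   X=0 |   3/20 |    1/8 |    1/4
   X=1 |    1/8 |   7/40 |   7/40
0.2958 dits

Using the chain rule: H(X|Y) = H(X,Y) - H(Y)

First, compute H(X,Y) = 0.7648 dits

Marginal P(Y) = (11/40, 3/10, 17/40)
H(Y) = 0.4690 dits

H(X|Y) = H(X,Y) - H(Y) = 0.7648 - 0.4690 = 0.2958 dits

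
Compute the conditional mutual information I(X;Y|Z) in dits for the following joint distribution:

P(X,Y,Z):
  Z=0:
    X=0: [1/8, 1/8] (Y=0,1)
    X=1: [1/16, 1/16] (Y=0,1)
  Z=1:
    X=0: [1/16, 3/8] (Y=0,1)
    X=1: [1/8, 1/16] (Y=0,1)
0.0361 dits

Conditional mutual information: I(X;Y|Z) = H(X|Z) + H(Y|Z) - H(X,Y|Z)

H(Z) = 0.2873
H(X,Z) = 0.5568 → H(X|Z) = 0.2695
H(Y,Z) = 0.5660 → H(Y|Z) = 0.2787
H(X,Y,Z) = 0.7994 → H(X,Y|Z) = 0.5121

I(X;Y|Z) = 0.2695 + 0.2787 - 0.5121 = 0.0361 dits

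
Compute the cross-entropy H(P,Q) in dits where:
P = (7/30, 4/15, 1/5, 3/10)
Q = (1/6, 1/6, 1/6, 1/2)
0.6350 dits

Cross-entropy: H(P,Q) = -Σ p(x) log q(x)

Alternatively: H(P,Q) = H(P) + D_KL(P||Q)
H(P) = 0.5972 dits
D_KL(P||Q) = 0.0378 dits

H(P,Q) = 0.5972 + 0.0378 = 0.6350 dits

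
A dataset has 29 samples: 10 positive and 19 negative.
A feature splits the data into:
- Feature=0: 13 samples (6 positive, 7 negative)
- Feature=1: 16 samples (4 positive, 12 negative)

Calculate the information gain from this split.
0.0354 bits

Information Gain = H(Y) - H(Y|Feature)

Before split:
P(positive) = 10/29 = 0.3448
H(Y) = 0.9294 bits

After split:
Feature=0: H = 0.9957 bits (weight = 13/29)
Feature=1: H = 0.8113 bits (weight = 16/29)
H(Y|Feature) = (13/29)×0.9957 + (16/29)×0.8113 = 0.8940 bits

Information Gain = 0.9294 - 0.8940 = 0.0354 bits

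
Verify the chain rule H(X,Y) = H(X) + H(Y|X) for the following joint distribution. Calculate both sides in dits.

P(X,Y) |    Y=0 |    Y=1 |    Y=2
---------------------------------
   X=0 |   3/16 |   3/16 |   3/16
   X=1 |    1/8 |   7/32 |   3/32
H(X,Y) = 0.7626, H(X) = 0.2976, H(Y|X) = 0.4650 (all in dits)

Chain rule: H(X,Y) = H(X) + H(Y|X)

Left side — joint entropy directly:
H(X,Y) = -Σ p(x,y) log p(x,y) = 0.7626 dits

Right side — compute H(Y|X) from the conditional distributions:
P(X) = (9/16, 7/16), so H(X) = 0.2976 dits
H(Y|X) = Σ_x P(X=x) · H(Y|X=x):
  P(Y|X=0) = (1/3, 1/3, 1/3), H(Y|X=0) = 0.4771, weight P(X=0) = 9/16
  P(Y|X=1) = (2/7, 1/2, 3/14), H(Y|X=1) = 0.4493, weight P(X=1) = 7/16
H(Y|X) = 0.4650 dits

H(X) + H(Y|X) = 0.2976 + 0.4650 = 0.7626 dits

Both sides equal 0.7626 dits. ✓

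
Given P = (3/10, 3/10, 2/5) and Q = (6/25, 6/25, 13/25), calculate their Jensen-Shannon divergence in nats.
0.0073 nats

Jensen-Shannon divergence is:
JSD(P||Q) = 0.5 × D_KL(P||M) + 0.5 × D_KL(Q||M)
where M = 0.5 × (P + Q) is the mixture distribution.

M = 0.5 × (3/10, 3/10, 2/5) + 0.5 × (6/25, 6/25, 13/25) = (0.27, 0.27, 0.46)

D_KL(P||M) = 0.0073 nats
D_KL(Q||M) = 0.0072 nats

JSD(P||Q) = 0.5 × 0.0073 + 0.5 × 0.0072 = 0.0073 nats

Unlike KL divergence, JSD is symmetric and bounded: 0 ≤ JSD ≤ log(2).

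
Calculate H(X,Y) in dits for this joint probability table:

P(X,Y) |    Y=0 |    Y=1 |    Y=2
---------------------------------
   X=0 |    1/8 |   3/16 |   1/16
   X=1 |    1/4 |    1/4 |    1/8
0.7384 dits

Joint entropy is H(X,Y) = -Σ_{x,y} p(x,y) log p(x,y).

Summing over all non-zero entries:
H(X,Y) = -[1/8·log_10(1/8) + 3/16·log_10(3/16) + 1/16·log_10(1/16) + 1/4·log_10(1/4) + 1/4·log_10(1/4) + 1/8·log_10(1/8)]
H(X,Y) = 0.7384 dits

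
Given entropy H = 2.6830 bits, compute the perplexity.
6.4219

Perplexity is 2^H (or exp(H) for natural log).

H = 2.6830 bits
Perplexity = 2^2.6830 = 6.4219

Interpretation: The model's uncertainty is equivalent to choosing uniformly among 6.4 options.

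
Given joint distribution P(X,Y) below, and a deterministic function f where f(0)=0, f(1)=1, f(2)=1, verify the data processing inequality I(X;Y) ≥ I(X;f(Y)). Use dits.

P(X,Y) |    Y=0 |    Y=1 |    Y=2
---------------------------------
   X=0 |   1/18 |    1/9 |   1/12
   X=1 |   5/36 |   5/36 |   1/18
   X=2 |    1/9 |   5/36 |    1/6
I(X;Y) = 0.0138, I(X;f(Y)) = 0.0065, inequality holds: 0.0138 ≥ 0.0065

Data Processing Inequality: For any Markov chain X → Y → Z, we have I(X;Y) ≥ I(X;Z).

Here Z = f(Y) is a deterministic function of Y, forming X → Y → Z.

Original I(X;Y) = 0.0138 dits

After applying f:
P(X,Z) where Z=f(Y):
- P(X,Z=0) = P(X,Y=0)
- P(X,Z=1) = P(X,Y=1) + P(X,Y=2)

I(X;Z) = I(X;f(Y)) = 0.0065 dits

Verification: 0.0138 ≥ 0.0065 ✓

Information cannot be created by processing; the function f can only lose information about X.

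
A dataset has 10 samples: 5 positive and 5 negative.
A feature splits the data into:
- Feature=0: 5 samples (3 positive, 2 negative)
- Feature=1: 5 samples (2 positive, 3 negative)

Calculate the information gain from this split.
0.0290 bits

Information Gain = H(Y) - H(Y|Feature)

Before split:
P(positive) = 5/10 = 0.5000
H(Y) = 1.0000 bits

After split:
Feature=0: H = 0.9710 bits (weight = 5/10)
Feature=1: H = 0.9710 bits (weight = 5/10)
H(Y|Feature) = (5/10)×0.9710 + (5/10)×0.9710 = 0.9710 bits

Information Gain = 1.0000 - 0.9710 = 0.0290 bits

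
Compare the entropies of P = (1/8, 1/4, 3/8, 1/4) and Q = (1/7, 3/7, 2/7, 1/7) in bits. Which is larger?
P

Computing entropies in bits:
H(P) = 1.9056
H(Q) = 1.8424

Distribution P has higher entropy.

Intuition: The distribution closer to uniform (more spread out) has higher entropy.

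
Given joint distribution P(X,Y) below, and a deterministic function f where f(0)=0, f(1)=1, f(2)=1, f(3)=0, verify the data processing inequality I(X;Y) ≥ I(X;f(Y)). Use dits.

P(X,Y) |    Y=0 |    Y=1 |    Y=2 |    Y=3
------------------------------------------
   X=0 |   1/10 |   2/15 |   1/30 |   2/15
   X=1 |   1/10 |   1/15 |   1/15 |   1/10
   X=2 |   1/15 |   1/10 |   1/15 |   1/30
I(X;Y) = 0.0185, I(X;f(Y)) = 0.0080, inequality holds: 0.0185 ≥ 0.0080

Data Processing Inequality: For any Markov chain X → Y → Z, we have I(X;Y) ≥ I(X;Z).

Here Z = f(Y) is a deterministic function of Y, forming X → Y → Z.

Original I(X;Y) = 0.0185 dits

After applying f:
P(X,Z) where Z=f(Y):
- P(X,Z=0) = P(X,Y=0) + P(X,Y=3)
- P(X,Z=1) = P(X,Y=1) + P(X,Y=2)

I(X;Z) = I(X;f(Y)) = 0.0080 dits

Verification: 0.0185 ≥ 0.0080 ✓

Information cannot be created by processing; the function f can only lose information about X.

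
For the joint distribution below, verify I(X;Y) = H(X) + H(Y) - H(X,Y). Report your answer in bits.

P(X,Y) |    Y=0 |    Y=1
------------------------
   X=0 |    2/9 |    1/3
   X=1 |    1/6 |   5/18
I(X;Y) = 0.0005 bits

Mutual information has multiple equivalent forms:
- I(X;Y) = H(X) - H(X|Y)
- I(X;Y) = H(Y) - H(Y|X)
- I(X;Y) = H(X) + H(Y) - H(X,Y)

Computing all quantities:
H(X) = 0.9911, H(Y) = 0.9641, H(X,Y) = 1.9547
H(X|Y) = 0.9906, H(Y|X) = 0.9636

Verification:
H(X) - H(X|Y) = 0.9911 - 0.9906 = 0.0005
H(Y) - H(Y|X) = 0.9641 - 0.9636 = 0.0005
H(X) + H(Y) - H(X,Y) = 0.9911 + 0.9641 - 1.9547 = 0.0005

All forms give I(X;Y) = 0.0005 bits. ✓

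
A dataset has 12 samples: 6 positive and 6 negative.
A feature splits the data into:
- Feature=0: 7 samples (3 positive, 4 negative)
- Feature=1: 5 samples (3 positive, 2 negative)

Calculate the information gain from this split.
0.0207 bits

Information Gain = H(Y) - H(Y|Feature)

Before split:
P(positive) = 6/12 = 0.5000
H(Y) = 1.0000 bits

After split:
Feature=0: H = 0.9852 bits (weight = 7/12)
Feature=1: H = 0.9710 bits (weight = 5/12)
H(Y|Feature) = (7/12)×0.9852 + (5/12)×0.9710 = 0.9793 bits

Information Gain = 1.0000 - 0.9793 = 0.0207 bits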